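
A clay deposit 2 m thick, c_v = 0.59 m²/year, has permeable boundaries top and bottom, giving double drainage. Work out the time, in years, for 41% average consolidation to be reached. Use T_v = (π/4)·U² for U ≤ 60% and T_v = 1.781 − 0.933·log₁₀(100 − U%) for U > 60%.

t ≈ 0.224 years

Drainage path length: H_d = H/2 = 1 m (double drainage).
U ≤ 60%: T_v = (π/4)·U² = (π/4)×0.41² = 0.13203.
t = T_v·H_d²/c_v = 0.13203×1²/0.59 = 0.2238 years.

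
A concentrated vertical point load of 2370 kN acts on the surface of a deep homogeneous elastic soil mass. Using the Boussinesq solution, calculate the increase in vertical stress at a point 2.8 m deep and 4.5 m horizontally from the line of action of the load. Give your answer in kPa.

Boussinesq vertical stress below a point load on an elastic half-space:
Δσ_z = 3P/(2πz²) · [1 + (r/z)²]^(−5/2)
r/z = 4.5/2.8 = 1.6071; [1+(r/z)²]^(−5/2) = 0.041154.
Δσ_z = 3×2370/(2π×2.8²) × 0.041154 = 144.34 × 0.041154 = 5.94 kPa

Δσ_z ≈ 5.94 kPa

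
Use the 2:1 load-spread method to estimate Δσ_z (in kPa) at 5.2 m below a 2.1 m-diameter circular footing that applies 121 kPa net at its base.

Δσ_z ≈ 10 kPa

By the 2:1 method the load spreads at 1 horizontal : 2 vertical, so at depth z the loaded area has grown by z in each plan dimension:
Δσ ≈ qD²/(D+z)² = 121×2.1²/(2.1+5.2)² = 10.013 kPa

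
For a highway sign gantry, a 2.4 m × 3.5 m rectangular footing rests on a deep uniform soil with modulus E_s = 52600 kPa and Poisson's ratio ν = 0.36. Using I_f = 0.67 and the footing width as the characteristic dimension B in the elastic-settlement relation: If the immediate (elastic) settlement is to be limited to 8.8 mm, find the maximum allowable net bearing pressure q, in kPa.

q ≈ 331 kPa

S_e = q·B·(1−ν²)/E_s · I_f  ⇒  q = S_e·E_s / (B·(1−ν²)·I_f).
q = 0.0088 × 52600 / (2.4 × 0.8704 × 0.67) = 330.7 kPa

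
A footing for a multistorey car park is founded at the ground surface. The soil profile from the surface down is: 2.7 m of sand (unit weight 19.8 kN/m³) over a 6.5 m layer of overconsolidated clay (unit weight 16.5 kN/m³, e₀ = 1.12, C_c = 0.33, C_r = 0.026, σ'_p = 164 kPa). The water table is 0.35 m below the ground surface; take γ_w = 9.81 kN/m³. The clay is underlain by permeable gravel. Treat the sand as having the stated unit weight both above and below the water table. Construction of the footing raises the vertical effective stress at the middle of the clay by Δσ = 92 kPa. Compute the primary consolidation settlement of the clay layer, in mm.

S_c ≈ 35.2 mm

Mid-depth of clay below the ground surface: z = 2.7 + 6.5/2 = 5.95 m.
Total vertical stress at mid-clay: σ_v = 19.8×2.7 + 16.5×3.25 = 107.09 kPa.
Pore pressure: u = 9.81×(5.95 − 0.35) = 54.936 kPa.
Initial effective stress: σ'_0 = σ_v − u = 107.09 − 54.936 = 52.154 kPa.
Final effective stress: σ'_f = 52.154 + 92 = 144.15 kPa.
σ'_f = 144.15 ≤ σ'_p = 164 kPa, so the clay remains overconsolidated and only the recompression index applies:
S_c = C_r·H/(1+e₀)·log₁₀(σ'_f/σ'_0) = 0.026×6.5/2.12×log₁₀(144.15/52.154)
    = 0.079716 × 0.44153 = 0.0352 m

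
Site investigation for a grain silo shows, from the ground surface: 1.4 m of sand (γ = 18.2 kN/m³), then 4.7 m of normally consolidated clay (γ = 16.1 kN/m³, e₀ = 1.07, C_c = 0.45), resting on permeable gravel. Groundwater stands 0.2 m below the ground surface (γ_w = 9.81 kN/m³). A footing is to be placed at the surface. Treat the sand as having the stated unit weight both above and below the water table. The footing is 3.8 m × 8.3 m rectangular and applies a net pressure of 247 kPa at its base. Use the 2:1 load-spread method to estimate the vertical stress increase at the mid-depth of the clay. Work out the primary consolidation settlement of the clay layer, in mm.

S_c ≈ 616 mm

Mid-depth of clay below the ground surface: z = 1.4 + 4.7/2 = 3.75 m.
Total vertical stress at mid-clay: σ_v = 18.2×1.4 + 16.1×2.35 = 63.315 kPa.
Pore pressure: u = 9.81×(3.75 − 0.2) = 34.825 kPa.
Initial effective stress: σ'_0 = σ_v − u = 63.315 − 34.825 = 28.49 kPa.
Stress increase at mid-clay by the 2:1 spreading method:
Δσ = qBL/((B+z)(L+z)) = 247×3.8×8.3/((3.8+3.75)(8.3+3.75)) = 85.63 kPa
Final effective stress: σ'_f = σ'_0 + Δσ = 28.49 + 85.63 = 114.12 kPa.
Normally consolidated clay, so the full stress increment lies on the virgin compression line:
S_c = C_c·H/(1+e₀)·log₁₀(σ'_f/σ'_0) = 0.45×4.7/(1+1.07)×log₁₀(114.12/28.49)
    = 1.0217 × 0.60267 = 0.6157 m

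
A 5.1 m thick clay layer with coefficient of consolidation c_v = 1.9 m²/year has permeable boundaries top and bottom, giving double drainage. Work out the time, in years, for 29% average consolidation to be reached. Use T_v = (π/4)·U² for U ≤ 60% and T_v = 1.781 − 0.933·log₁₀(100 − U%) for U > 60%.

t ≈ 0.226 years

Drainage path length: H_d = H/2 = 2.55 m (double drainage).
U ≤ 60%: T_v = (π/4)·U² = (π/4)×0.29² = 0.066052.
t = T_v·H_d²/c_v = 0.066052×2.55²/1.9 = 0.2261 years.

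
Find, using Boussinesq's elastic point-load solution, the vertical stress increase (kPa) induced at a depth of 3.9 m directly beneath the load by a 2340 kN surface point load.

Δσ_z ≈ 73.5 kPa

Boussinesq vertical stress below a point load on an elastic half-space:
Δσ_z = 3P/(2πz²) · [1 + (r/z)²]^(−5/2)
r/z = 0/3.9 = 0; [1+(r/z)²]^(−5/2) = 1.
Δσ_z = 3×2340/(2π×3.9²) × 1 = 73.456 × 1 = 73.46 kPa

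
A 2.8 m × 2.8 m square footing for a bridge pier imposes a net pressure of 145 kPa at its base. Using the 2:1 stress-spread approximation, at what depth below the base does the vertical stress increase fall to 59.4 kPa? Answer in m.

z ≈ 1.57 m

2:1 spreading — at depth z the loaded area has grown by z in each plan dimension:
qB²/(B+z)² = Δσ_z ⇒ z = B(√(q/Δσ_z) − 1) = 2.8×(√(145/59.4) − 1) = 1.575 m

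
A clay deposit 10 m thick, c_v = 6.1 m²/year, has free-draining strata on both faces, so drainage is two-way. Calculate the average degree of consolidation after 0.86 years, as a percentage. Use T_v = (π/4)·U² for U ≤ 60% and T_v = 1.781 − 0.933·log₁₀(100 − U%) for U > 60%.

U ≈ 51.7 %

Drainage path length: H_d = H/2 = 5 m (double drainage).
T_v = c_v·t/H_d² = 6.1×0.86/5² = 0.20984.
T_v = 0.20984 corresponds to the U ≤ 60% branch:
U = √(4T_v/π) = 0.5169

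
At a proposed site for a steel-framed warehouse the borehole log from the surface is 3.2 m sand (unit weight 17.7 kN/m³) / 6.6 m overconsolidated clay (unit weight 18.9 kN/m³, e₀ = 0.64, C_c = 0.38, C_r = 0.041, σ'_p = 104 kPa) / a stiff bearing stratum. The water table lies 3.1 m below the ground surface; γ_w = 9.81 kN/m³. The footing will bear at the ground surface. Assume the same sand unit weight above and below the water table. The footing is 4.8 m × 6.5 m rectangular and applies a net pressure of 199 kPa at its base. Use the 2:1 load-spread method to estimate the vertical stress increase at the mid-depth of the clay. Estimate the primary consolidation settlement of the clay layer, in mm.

S_c ≈ 151 mm

Mid-depth of clay below the ground surface: z = 3.2 + 6.6/2 = 6.5 m.
Total vertical stress at mid-clay: σ_v = 17.7×3.2 + 18.9×3.3 = 119.01 kPa.
Pore pressure: u = 9.81×(6.5 − 3.1) = 33.354 kPa.
Initial effective stress: σ'_0 = σ_v − u = 119.01 − 33.354 = 85.656 kPa.
Stress increase at mid-clay by the 2:1 spreading method:
Δσ = qBL/((B+z)(L+z)) = 199×4.8×6.5/((4.8+6.5)(6.5+6.5)) = 42.265 kPa
Final effective stress: σ'_f = 85.656 + 42.265 = 127.92 kPa.
σ'_f = 127.92 > σ'_p = 104 kPa, so the stress path crosses the preconsolidation pressure — recompression up to σ'_p, then virgin compression beyond:
S_c = H/(1+e₀)·[C_r·log₁₀(σ'_p/σ'_0) + C_c·log₁₀(σ'_f/σ'_p)]
    = 6.6/1.64 × [0.041×log₁₀(104/85.656) + 0.38×log₁₀(127.92/104)]
    = 4.0244 × [0.0034553 + 0.034164] = 0.1514 m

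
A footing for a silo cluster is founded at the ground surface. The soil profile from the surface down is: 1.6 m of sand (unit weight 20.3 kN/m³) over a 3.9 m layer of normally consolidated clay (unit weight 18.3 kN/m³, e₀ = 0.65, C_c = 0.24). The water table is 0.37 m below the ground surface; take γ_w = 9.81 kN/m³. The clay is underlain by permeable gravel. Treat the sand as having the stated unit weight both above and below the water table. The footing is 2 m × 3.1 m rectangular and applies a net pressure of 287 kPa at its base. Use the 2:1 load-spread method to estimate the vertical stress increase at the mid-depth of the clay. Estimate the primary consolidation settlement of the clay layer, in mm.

S_c ≈ 206 mm

Mid-depth of clay below the ground surface: z = 1.6 + 3.9/2 = 3.55 m.
Total vertical stress at mid-clay: σ_v = 20.3×1.6 + 18.3×1.95 = 68.165 kPa.
Pore pressure: u = 9.81×(3.55 − 0.37) = 31.196 kPa.
Initial effective stress: σ'_0 = σ_v − u = 68.165 − 31.196 = 36.969 kPa.
Stress increase at mid-clay by the 2:1 spreading method:
Δσ = qBL/((B+z)(L+z)) = 287×2×3.1/((2+3.55)(3.1+3.55)) = 48.212 kPa
Final effective stress: σ'_f = σ'_0 + Δσ = 36.969 + 48.212 = 85.181 kPa.
Normally consolidated clay, so the full stress increment lies on the virgin compression line:
S_c = C_c·H/(1+e₀)·log₁₀(σ'_f/σ'_0) = 0.24×3.9/(1+0.65)×log₁₀(85.181/36.969)
    = 0.56727 × 0.36251 = 0.2056 m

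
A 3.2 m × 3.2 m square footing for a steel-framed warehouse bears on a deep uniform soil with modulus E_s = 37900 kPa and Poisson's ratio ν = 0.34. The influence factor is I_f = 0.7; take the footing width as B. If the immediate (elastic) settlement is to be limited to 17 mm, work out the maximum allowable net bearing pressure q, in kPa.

q ≈ 325 kPa

S_e = q·B·(1−ν²)/E_s · I_f  ⇒  q = S_e·E_s / (B·(1−ν²)·I_f).
q = 0.017 × 37900 / (3.2 × 0.8844 × 0.7) = 325.2 kPa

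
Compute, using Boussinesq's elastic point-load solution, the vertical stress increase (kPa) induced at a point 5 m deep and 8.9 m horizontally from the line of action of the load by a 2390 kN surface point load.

Δσ_z ≈ 1.29 kPa

Boussinesq vertical stress below a point load on an elastic half-space:
Δσ_z = 3P/(2πz²) · [1 + (r/z)²]^(−5/2)
r/z = 8.9/5 = 1.78; [1+(r/z)²]^(−5/2) = 0.028189.
Δσ_z = 3×2390/(2π×5²) × 0.028189 = 45.646 × 0.028189 = 1.287 kPa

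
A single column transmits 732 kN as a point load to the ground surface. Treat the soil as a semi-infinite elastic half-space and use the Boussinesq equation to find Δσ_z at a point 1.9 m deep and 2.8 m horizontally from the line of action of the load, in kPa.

Boussinesq vertical stress below a point load on an elastic half-space:
Δσ_z = 3P/(2πz²) · [1 + (r/z)²]^(−5/2)
r/z = 2.8/1.9 = 1.4737; [1+(r/z)²]^(−5/2) = 0.055815.
Δσ_z = 3×732/(2π×1.9²) × 0.055815 = 96.816 × 0.055815 = 5.404 kPa

Δσ_z ≈ 5.4 kPa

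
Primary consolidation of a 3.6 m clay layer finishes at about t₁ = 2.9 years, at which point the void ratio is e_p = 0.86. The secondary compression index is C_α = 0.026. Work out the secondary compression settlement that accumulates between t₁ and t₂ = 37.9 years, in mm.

S_s ≈ 56.2 mm

Secondary compression: S_s = C_α·H/(1+e_p)·log₁₀(t₂/t₁)
S_s = 0.026×3.6/(1+0.86)×log₁₀(37.9/2.9)
    = 0.05032 × 1.116 = 0.05617 m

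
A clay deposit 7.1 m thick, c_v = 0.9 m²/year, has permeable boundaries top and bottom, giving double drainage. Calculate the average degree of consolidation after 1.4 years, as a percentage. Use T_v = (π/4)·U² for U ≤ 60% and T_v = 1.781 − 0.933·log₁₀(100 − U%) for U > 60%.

Drainage path length: H_d = H/2 = 3.55 m (double drainage).
T_v = c_v·t/H_d² = 0.9×1.4/3.55² = 0.09998.
T_v = 0.09998 corresponds to the U ≤ 60% branch:
U = √(4T_v/π) = 0.3568

U ≈ 35.7 %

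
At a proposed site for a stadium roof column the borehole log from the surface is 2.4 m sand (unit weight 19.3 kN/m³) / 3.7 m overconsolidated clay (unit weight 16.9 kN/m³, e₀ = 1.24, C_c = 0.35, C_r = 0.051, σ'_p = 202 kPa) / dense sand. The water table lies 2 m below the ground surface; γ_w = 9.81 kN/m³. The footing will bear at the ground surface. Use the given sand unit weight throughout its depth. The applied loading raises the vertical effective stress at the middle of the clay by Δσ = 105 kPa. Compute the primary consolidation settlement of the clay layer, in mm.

S_c ≈ 38.8 mm

Mid-depth of clay below the ground surface: z = 2.4 + 3.7/2 = 4.25 m.
Total vertical stress at mid-clay: σ_v = 19.3×2.4 + 16.9×1.85 = 77.585 kPa.
Pore pressure: u = 9.81×(4.25 − 2) = 22.073 kPa.
Initial effective stress: σ'_0 = σ_v − u = 77.585 − 22.073 = 55.512 kPa.
Final effective stress: σ'_f = 55.512 + 105 = 160.51 kPa.
σ'_f = 160.51 ≤ σ'_p = 202 kPa, so the clay remains overconsolidated and only the recompression index applies:
S_c = C_r·H/(1+e₀)·log₁₀(σ'_f/σ'_0) = 0.051×3.7/2.24×log₁₀(160.51/55.512)
    = 0.084242 × 0.46112 = 0.03885 m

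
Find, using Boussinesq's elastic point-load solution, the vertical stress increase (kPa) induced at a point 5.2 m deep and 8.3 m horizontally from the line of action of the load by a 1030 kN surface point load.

Δσ_z ≈ 0.767 kPa

Boussinesq vertical stress below a point load on an elastic half-space:
Δσ_z = 3P/(2πz²) · [1 + (r/z)²]^(−5/2)
r/z = 8.3/5.2 = 1.5962; [1+(r/z)²]^(−5/2) = 0.042182.
Δσ_z = 3×1030/(2π×5.2²) × 0.042182 = 18.187 × 0.042182 = 0.7672 kPa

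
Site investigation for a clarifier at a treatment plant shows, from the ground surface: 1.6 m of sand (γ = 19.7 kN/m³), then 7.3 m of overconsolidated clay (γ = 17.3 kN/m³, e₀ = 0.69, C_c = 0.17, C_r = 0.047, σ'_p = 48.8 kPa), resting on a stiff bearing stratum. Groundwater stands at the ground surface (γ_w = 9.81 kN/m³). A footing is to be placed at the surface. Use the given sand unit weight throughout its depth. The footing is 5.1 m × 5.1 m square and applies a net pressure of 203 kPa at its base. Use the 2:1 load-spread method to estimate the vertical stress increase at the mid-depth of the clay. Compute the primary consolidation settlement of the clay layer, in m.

S_c ≈ 0.215 m

Mid-depth of clay below the ground surface: z = 1.6 + 7.3/2 = 5.25 m.
Total vertical stress at mid-clay: σ_v = 19.7×1.6 + 17.3×3.65 = 94.665 kPa.
Pore pressure: u = 9.81×(5.25 − 0) = 51.503 kPa.
Initial effective stress: σ'_0 = σ_v − u = 94.665 − 51.503 = 43.162 kPa.
Stress increase at mid-clay by the 2:1 spreading method:
Δσ = qBL/((B+z)(L+z)) = 203×5.1×5.1/((5.1+5.25)(5.1+5.25)) = 49.29 kPa
Final effective stress: σ'_f = 43.162 + 49.29 = 92.452 kPa.
σ'_f = 92.452 > σ'_p = 48.8 kPa, so the stress path crosses the preconsolidation pressure — recompression up to σ'_p, then virgin compression beyond:
S_c = H/(1+e₀)·[C_r·log₁₀(σ'_p/σ'_0) + C_c·log₁₀(σ'_f/σ'_p)]
    = 7.3/1.69 × [0.047×log₁₀(48.8/43.162) + 0.17×log₁₀(92.452/48.8)]
    = 4.3195 × [0.002506 + 0.047174] = 0.2146 m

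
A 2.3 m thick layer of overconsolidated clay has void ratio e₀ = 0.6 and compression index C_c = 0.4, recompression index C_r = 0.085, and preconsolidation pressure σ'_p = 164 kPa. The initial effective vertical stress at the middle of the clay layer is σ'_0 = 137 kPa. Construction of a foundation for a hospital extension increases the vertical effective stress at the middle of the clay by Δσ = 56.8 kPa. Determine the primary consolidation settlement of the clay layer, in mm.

S_c ≈ 51.2 mm

Final effective stress: σ'_f = 137 + 56.8 = 193.8 kPa.
σ'_f = 193.8 > σ'_p = 164 kPa, so the stress path crosses the preconsolidation pressure — recompression up to σ'_p, then virgin compression beyond:
S_c = H/(1+e₀)·[C_r·log₁₀(σ'_p/σ'_0) + C_c·log₁₀(σ'_f/σ'_p)]
    = 2.3/1.6 × [0.085×log₁₀(164/137) + 0.4×log₁₀(193.8/164)]
    = 1.4375 × [0.0066405 + 0.029004] = 0.05124 m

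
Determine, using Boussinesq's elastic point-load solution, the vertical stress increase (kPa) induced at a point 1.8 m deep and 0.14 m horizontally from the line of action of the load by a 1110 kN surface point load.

Δσ_z ≈ 161 kPa

Boussinesq vertical stress below a point load on an elastic half-space:
Δσ_z = 3P/(2πz²) · [1 + (r/z)²]^(−5/2)
r/z = 0.14/1.8 = 0.077778; [1+(r/z)²]^(−5/2) = 0.98504.
Δσ_z = 3×1110/(2π×1.8²) × 0.98504 = 163.58 × 0.98504 = 161.1 kPa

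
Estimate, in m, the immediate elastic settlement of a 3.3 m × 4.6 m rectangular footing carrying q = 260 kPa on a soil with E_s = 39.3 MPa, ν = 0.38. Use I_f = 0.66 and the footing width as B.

Immediate (elastic) settlement: S_e = q·B·(1−ν²)/E_s · I_f.
E_s = 39.3 MPa = 39300 kPa.
S_e = 260 × 3.3 × (1 − 0.38²) / 39300 × 0.66
    = 260 × 3.3 × 0.8556 / 39300 × 0.66
    = 0.01233 m

S_e ≈ 0.0123 m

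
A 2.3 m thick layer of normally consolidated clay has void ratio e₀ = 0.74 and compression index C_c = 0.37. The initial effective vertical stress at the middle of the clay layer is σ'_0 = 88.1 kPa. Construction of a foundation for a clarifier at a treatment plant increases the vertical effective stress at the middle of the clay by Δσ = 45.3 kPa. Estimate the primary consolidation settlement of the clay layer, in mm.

Final effective stress: σ'_f = σ'_0 + Δσ = 88.1 + 45.3 = 133.4 kPa.
Normally consolidated clay, so the full stress increment lies on the virgin compression line:
S_c = C_c·H/(1+e₀)·log₁₀(σ'_f/σ'_0) = 0.37×2.3/(1+0.74)×log₁₀(133.4/88.1)
    = 0.48908 × 0.18018 = 0.08812 m

S_c ≈ 88.1 mm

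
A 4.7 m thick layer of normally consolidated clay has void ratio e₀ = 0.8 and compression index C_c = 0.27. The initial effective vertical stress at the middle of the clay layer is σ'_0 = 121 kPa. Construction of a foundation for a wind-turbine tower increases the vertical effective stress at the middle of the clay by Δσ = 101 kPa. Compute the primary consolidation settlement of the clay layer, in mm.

S_c ≈ 186 mm

Final effective stress: σ'_f = σ'_0 + Δσ = 121 + 101 = 222 kPa.
Normally consolidated clay, so the full stress increment lies on the virgin compression line:
S_c = C_c·H/(1+e₀)·log₁₀(σ'_f/σ'_0) = 0.27×4.7/(1+0.8)×log₁₀(222/121)
    = 0.705 × 0.26357 = 0.1858 m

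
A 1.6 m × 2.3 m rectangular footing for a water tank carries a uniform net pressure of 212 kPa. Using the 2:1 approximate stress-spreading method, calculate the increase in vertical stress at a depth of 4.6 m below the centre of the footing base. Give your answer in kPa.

By the 2:1 method the load spreads at 1 horizontal : 2 vertical, so at depth z the loaded area has grown by z in each plan dimension:
Δσ = qBL/((B+z)(L+z)) = 212×1.6×2.3/((1.6+4.6)(2.3+4.6)) = 18.237 kPa

Δσ_z ≈ 18.2 kPa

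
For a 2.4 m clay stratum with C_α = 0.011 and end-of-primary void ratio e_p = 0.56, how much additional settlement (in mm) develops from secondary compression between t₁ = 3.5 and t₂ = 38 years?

Secondary compression: S_s = C_α·H/(1+e_p)·log₁₀(t₂/t₁)
S_s = 0.011×2.4/(1+0.56)×log₁₀(38/3.5)
    = 0.01692 × 1.036 = 0.01753 m

S_s ≈ 17.5 mm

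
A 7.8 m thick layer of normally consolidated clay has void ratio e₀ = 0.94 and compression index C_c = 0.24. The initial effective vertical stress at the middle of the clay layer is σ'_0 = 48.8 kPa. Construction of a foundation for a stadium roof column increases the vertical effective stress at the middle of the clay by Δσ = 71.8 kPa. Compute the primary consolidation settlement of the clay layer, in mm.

S_c ≈ 379 mm

Final effective stress: σ'_f = σ'_0 + Δσ = 48.8 + 71.8 = 120.6 kPa.
Normally consolidated clay, so the full stress increment lies on the virgin compression line:
S_c = C_c·H/(1+e₀)·log₁₀(σ'_f/σ'_0) = 0.24×7.8/(1+0.94)×log₁₀(120.6/48.8)
    = 0.96495 × 0.39293 = 0.3792 m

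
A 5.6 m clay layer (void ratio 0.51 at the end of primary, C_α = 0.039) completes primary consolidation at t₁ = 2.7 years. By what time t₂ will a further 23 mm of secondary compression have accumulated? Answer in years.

S_s = C_α·H/(1+e_p)·log₁₀(t₂/t₁) ⇒ log₁₀(t₂/t₁) = S_s·(1+e_p)/(C_α·H).
log₁₀(t₂/t₁) = 0.023 × (1+0.51) / (0.039×5.6) = 0.159
t₂ = t₁ × 10^0.159 = 2.7 × 1.442 = 3.894 years

t₂ ≈ 3.89 years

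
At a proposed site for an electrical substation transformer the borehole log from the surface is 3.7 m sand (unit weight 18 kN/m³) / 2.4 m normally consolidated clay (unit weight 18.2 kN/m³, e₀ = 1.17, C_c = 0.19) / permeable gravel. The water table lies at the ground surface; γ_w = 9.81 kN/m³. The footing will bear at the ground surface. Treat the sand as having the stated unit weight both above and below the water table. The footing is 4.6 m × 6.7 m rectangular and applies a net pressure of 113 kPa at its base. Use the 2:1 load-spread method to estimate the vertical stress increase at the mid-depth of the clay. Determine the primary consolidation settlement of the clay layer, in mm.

S_c ≈ 52.8 mm

Mid-depth of clay below the ground surface: z = 3.7 + 2.4/2 = 4.9 m.
Total vertical stress at mid-clay: σ_v = 18×3.7 + 18.2×1.2 = 88.44 kPa.
Pore pressure: u = 9.81×(4.9 − 0) = 48.069 kPa.
Initial effective stress: σ'_0 = σ_v − u = 88.44 − 48.069 = 40.371 kPa.
Stress increase at mid-clay by the 2:1 spreading method:
Δσ = qBL/((B+z)(L+z)) = 113×4.6×6.7/((4.6+4.9)(6.7+4.9)) = 31.603 kPa
Final effective stress: σ'_f = σ'_0 + Δσ = 40.371 + 31.603 = 71.974 kPa.
Normally consolidated clay, so the full stress increment lies on the virgin compression line:
S_c = C_c·H/(1+e₀)·log₁₀(σ'_f/σ'_0) = 0.19×2.4/(1+1.17)×log₁₀(71.974/40.371)
    = 0.21014 × 0.25111 = 0.05277 m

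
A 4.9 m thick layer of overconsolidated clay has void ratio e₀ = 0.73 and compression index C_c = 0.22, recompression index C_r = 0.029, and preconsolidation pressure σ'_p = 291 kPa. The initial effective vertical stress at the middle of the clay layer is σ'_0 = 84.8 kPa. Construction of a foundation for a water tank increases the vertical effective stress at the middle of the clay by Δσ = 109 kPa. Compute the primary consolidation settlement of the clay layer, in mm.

S_c ≈ 29.5 mm

Final effective stress: σ'_f = 84.8 + 109 = 193.8 kPa.
σ'_f = 193.8 ≤ σ'_p = 291 kPa, so the clay remains overconsolidated and only the recompression index applies:
S_c = C_r·H/(1+e₀)·log₁₀(σ'_f/σ'_0) = 0.029×4.9/1.73×log₁₀(193.8/84.8)
    = 0.08214 × 0.35896 = 0.02948 m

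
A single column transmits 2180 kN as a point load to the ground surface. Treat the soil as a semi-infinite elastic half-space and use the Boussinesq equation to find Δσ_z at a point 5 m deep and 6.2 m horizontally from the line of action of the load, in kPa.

Δσ_z ≈ 4.06 kPa

Boussinesq vertical stress below a point load on an elastic half-space:
Δσ_z = 3P/(2πz²) · [1 + (r/z)²]^(−5/2)
r/z = 6.2/5 = 1.24; [1+(r/z)²]^(−5/2) = 0.097486.
Δσ_z = 3×2180/(2π×5²) × 0.097486 = 41.635 × 0.097486 = 4.059 kPa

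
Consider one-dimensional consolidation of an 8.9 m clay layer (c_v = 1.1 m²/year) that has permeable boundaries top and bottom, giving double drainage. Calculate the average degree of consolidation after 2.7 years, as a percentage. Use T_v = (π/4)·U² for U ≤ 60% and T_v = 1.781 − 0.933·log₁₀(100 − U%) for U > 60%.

U ≈ 43.7 %

Drainage path length: H_d = H/2 = 4.45 m (double drainage).
T_v = c_v·t/H_d² = 1.1×2.7/4.45² = 0.14998.
T_v = 0.14998 corresponds to the U ≤ 60% branch:
U = √(4T_v/π) = 0.437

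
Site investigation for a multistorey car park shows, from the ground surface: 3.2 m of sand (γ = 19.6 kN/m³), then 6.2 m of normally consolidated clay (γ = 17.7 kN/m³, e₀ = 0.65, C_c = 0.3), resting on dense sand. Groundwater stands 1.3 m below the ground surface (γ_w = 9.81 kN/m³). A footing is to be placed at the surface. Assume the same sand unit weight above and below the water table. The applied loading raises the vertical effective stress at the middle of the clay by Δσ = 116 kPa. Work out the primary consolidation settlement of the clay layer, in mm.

S_c ≈ 485 mm

Mid-depth of clay below the ground surface: z = 3.2 + 6.2/2 = 6.3 m.
Total vertical stress at mid-clay: σ_v = 19.6×3.2 + 17.7×3.1 = 117.59 kPa.
Pore pressure: u = 9.81×(6.3 − 1.3) = 49.05 kPa.
Initial effective stress: σ'_0 = σ_v − u = 117.59 − 49.05 = 68.54 kPa.
Final effective stress: σ'_f = σ'_0 + Δσ = 68.54 + 116 = 184.54 kPa.
Normally consolidated clay, so the full stress increment lies on the virgin compression line:
S_c = C_c·H/(1+e₀)·log₁₀(σ'_f/σ'_0) = 0.3×6.2/(1+0.65)×log₁₀(184.54/68.54)
    = 1.1273 × 0.43015 = 0.4849 m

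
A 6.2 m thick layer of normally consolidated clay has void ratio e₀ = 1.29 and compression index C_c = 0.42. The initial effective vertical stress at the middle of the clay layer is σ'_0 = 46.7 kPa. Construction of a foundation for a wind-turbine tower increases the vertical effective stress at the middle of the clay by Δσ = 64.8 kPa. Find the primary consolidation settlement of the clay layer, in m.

Final effective stress: σ'_f = σ'_0 + Δσ = 46.7 + 64.8 = 111.5 kPa.
Normally consolidated clay, so the full stress increment lies on the virgin compression line:
S_c = C_c·H/(1+e₀)·log₁₀(σ'_f/σ'_0) = 0.42×6.2/(1+1.29)×log₁₀(111.5/46.7)
    = 1.1371 × 0.37796 = 0.4298 m

S_c ≈ 0.43 m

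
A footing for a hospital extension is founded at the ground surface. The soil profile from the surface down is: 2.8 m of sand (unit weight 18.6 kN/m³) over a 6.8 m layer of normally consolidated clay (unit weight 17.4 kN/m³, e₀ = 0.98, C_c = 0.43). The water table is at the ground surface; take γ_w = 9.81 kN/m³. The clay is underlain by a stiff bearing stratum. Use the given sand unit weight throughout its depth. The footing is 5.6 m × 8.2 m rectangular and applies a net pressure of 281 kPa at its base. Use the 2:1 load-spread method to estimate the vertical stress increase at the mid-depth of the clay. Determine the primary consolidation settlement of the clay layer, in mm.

Mid-depth of clay below the ground surface: z = 2.8 + 6.8/2 = 6.2 m.
Total vertical stress at mid-clay: σ_v = 18.6×2.8 + 17.4×3.4 = 111.24 kPa.
Pore pressure: u = 9.81×(6.2 − 0) = 60.822 kPa.
Initial effective stress: σ'_0 = σ_v − u = 111.24 − 60.822 = 50.418 kPa.
Stress increase at mid-clay by the 2:1 spreading method:
Δσ = qBL/((B+z)(L+z)) = 281×5.6×8.2/((5.6+6.2)(8.2+6.2)) = 75.939 kPa
Final effective stress: σ'_f = σ'_0 + Δσ = 50.418 + 75.939 = 126.36 kPa.
Normally consolidated clay, so the full stress increment lies on the virgin compression line:
S_c = C_c·H/(1+e₀)·log₁₀(σ'_f/σ'_0) = 0.43×6.8/(1+0.98)×log₁₀(126.36/50.418)
    = 1.4768 × 0.39902 = 0.5893 m

S_c ≈ 589 mm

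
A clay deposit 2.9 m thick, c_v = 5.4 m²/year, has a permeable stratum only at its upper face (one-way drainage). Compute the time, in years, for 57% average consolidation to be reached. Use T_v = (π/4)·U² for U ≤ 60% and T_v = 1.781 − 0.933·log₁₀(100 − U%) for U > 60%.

Drainage path length: H_d = H = 2.9 m (single drainage).
U ≤ 60%: T_v = (π/4)·U² = (π/4)×0.57² = 0.25518.
t = T_v·H_d²/c_v = 0.25518×2.9²/5.4 = 0.3974 years.

t ≈ 0.397 years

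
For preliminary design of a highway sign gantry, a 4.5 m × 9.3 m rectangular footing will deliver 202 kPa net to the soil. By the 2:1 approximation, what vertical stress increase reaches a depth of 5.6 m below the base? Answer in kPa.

By the 2:1 method the load spreads at 1 horizontal : 2 vertical, so at depth z the loaded area has grown by z in each plan dimension:
Δσ = qBL/((B+z)(L+z)) = 202×4.5×9.3/((4.5+5.6)(9.3+5.6)) = 56.174 kPa

Δσ_z ≈ 56.2 kPa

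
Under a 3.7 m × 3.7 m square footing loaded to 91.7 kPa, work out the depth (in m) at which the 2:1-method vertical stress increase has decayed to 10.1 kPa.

z ≈ 7.45 m

2:1 spreading — at depth z the loaded area has grown by z in each plan dimension:
qB²/(B+z)² = Δσ_z ⇒ z = B(√(q/Δσ_z) − 1) = 3.7×(√(91.7/10.1) − 1) = 7.449 m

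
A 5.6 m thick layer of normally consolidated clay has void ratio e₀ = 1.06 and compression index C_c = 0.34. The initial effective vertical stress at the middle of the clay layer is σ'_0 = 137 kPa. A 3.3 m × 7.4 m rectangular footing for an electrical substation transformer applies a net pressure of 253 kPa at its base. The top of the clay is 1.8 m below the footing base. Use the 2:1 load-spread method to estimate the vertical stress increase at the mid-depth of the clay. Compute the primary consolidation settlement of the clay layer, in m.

Mid-depth of clay below the footing base: z = 1.8 + 5.6/2 = 4.6 m.
Stress increase at mid-clay by the 2:1 spreading method:
Δσ = qBL/((B+z)(L+z)) = 253×3.3×7.4/((3.3+4.6)(7.4+4.6)) = 65.172 kPa
Final effective stress: σ'_f = σ'_0 + Δσ = 137 + 65.172 = 202.17 kPa.
Normally consolidated clay, so the full stress increment lies on the virgin compression line:
S_c = C_c·H/(1+e₀)·log₁₀(σ'_f/σ'_0) = 0.34×5.6/(1+1.06)×log₁₀(202.17/137)
    = 0.92427 × 0.169 = 0.1562 m

S_c ≈ 0.156 m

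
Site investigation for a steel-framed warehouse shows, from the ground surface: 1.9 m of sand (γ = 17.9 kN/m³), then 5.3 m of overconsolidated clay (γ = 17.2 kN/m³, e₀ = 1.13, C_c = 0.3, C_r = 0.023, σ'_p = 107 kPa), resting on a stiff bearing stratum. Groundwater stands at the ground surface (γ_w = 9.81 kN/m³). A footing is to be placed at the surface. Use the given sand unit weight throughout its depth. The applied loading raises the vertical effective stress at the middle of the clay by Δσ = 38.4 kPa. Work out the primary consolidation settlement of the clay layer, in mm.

S_c ≈ 18.4 mm

Mid-depth of clay below the ground surface: z = 1.9 + 5.3/2 = 4.55 m.
Total vertical stress at mid-clay: σ_v = 17.9×1.9 + 17.2×2.65 = 79.59 kPa.
Pore pressure: u = 9.81×(4.55 − 0) = 44.636 kPa.
Initial effective stress: σ'_0 = σ_v − u = 79.59 − 44.636 = 34.954 kPa.
Final effective stress: σ'_f = 34.954 + 38.4 = 73.354 kPa.
σ'_f = 73.354 ≤ σ'_p = 107 kPa, so the clay remains overconsolidated and only the recompression index applies:
S_c = C_r·H/(1+e₀)·log₁₀(σ'_f/σ'_0) = 0.023×5.3/2.13×log₁₀(73.354/34.954)
    = 0.057231 × 0.32193 = 0.01842 m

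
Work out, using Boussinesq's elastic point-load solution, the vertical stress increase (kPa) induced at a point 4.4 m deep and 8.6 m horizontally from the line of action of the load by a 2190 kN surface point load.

Boussinesq vertical stress below a point load on an elastic half-space:
Δσ_z = 3P/(2πz²) · [1 + (r/z)²]^(−5/2)
r/z = 8.6/4.4 = 1.9545; [1+(r/z)²]^(−5/2) = 0.019603.
Δσ_z = 3×2190/(2π×4.4²) × 0.019603 = 54.011 × 0.019603 = 1.059 kPa

Δσ_z ≈ 1.06 kPa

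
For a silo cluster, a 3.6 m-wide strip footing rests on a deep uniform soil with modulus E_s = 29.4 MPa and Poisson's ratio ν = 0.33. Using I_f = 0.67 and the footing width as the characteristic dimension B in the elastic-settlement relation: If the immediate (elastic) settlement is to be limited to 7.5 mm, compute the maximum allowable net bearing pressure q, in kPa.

q ≈ 103 kPa

E_s = 29.4 MPa = 29400 kPa.
S_e = q·B·(1−ν²)/E_s · I_f  ⇒  q = S_e·E_s / (B·(1−ν²)·I_f).
q = 0.0075 × 29400 / (3.6 × 0.8911 × 0.67) = 102.6 kPa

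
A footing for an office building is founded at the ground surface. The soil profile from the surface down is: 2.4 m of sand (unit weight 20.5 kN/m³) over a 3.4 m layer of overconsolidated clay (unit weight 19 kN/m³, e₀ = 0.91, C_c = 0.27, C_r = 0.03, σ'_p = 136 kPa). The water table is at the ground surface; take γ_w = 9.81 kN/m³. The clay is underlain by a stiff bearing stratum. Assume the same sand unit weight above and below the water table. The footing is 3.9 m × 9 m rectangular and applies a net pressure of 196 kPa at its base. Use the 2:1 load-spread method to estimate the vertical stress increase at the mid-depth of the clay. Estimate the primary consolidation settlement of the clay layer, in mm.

S_c ≈ 22.1 mm

Mid-depth of clay below the ground surface: z = 2.4 + 3.4/2 = 4.1 m.
Total vertical stress at mid-clay: σ_v = 20.5×2.4 + 19×1.7 = 81.5 kPa.
Pore pressure: u = 9.81×(4.1 − 0) = 40.221 kPa.
Initial effective stress: σ'_0 = σ_v − u = 81.5 − 40.221 = 41.279 kPa.
Stress increase at mid-clay by the 2:1 spreading method:
Δσ = qBL/((B+z)(L+z)) = 196×3.9×9/((3.9+4.1)(9+4.1)) = 65.645 kPa
Final effective stress: σ'_f = 41.279 + 65.645 = 106.92 kPa.
σ'_f = 106.92 ≤ σ'_p = 136 kPa, so the clay remains overconsolidated and only the recompression index applies:
S_c = C_r·H/(1+e₀)·log₁₀(σ'_f/σ'_0) = 0.03×3.4/1.91×log₁₀(106.92/41.279)
    = 0.053403 × 0.41333 = 0.02207 m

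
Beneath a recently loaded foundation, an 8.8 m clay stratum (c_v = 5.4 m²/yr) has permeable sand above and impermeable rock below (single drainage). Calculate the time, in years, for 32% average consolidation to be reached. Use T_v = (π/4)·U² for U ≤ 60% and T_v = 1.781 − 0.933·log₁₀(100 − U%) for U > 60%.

Drainage path length: H_d = H = 8.8 m (single drainage).
U ≤ 60%: T_v = (π/4)·U² = (π/4)×0.32² = 0.080425.
t = T_v·H_d²/c_v = 0.080425×8.8²/5.4 = 1.153 years.

t ≈ 1.15 years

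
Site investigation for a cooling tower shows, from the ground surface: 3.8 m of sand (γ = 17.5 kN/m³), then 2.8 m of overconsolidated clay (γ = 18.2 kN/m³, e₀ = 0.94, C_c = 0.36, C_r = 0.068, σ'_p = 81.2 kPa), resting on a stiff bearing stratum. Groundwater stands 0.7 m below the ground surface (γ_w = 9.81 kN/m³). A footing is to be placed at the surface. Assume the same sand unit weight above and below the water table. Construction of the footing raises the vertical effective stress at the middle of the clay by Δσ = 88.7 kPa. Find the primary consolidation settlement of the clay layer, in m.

S_c ≈ 0.14 m

Mid-depth of clay below the ground surface: z = 3.8 + 2.8/2 = 5.2 m.
Total vertical stress at mid-clay: σ_v = 17.5×3.8 + 18.2×1.4 = 91.98 kPa.
Pore pressure: u = 9.81×(5.2 − 0.7) = 44.145 kPa.
Initial effective stress: σ'_0 = σ_v − u = 91.98 − 44.145 = 47.835 kPa.
Final effective stress: σ'_f = 47.835 + 88.7 = 136.53 kPa.
σ'_f = 136.53 > σ'_p = 81.2 kPa, so the stress path crosses the preconsolidation pressure — recompression up to σ'_p, then virgin compression beyond:
S_c = H/(1+e₀)·[C_r·log₁₀(σ'_p/σ'_0) + C_c·log₁₀(σ'_f/σ'_p)]
    = 2.8/1.94 × [0.068×log₁₀(81.2/47.835) + 0.36×log₁₀(136.53/81.2)]
    = 1.4433 × [0.015627 + 0.081242] = 0.1398 m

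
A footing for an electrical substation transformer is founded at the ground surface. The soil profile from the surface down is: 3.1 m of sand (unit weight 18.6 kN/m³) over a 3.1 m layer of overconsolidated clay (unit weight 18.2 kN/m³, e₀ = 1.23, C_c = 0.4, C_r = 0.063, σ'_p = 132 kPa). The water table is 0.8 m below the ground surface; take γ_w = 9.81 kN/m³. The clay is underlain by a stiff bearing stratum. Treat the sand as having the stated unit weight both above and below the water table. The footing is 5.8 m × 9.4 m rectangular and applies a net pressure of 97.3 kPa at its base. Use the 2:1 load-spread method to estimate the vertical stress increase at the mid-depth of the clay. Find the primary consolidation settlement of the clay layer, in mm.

S_c ≈ 21.3 mm

Mid-depth of clay below the ground surface: z = 3.1 + 3.1/2 = 4.65 m.
Total vertical stress at mid-clay: σ_v = 18.6×3.1 + 18.2×1.55 = 85.87 kPa.
Pore pressure: u = 9.81×(4.65 − 0.8) = 37.769 kPa.
Initial effective stress: σ'_0 = σ_v − u = 85.87 − 37.769 = 48.101 kPa.
Stress increase at mid-clay by the 2:1 spreading method:
Δσ = qBL/((B+z)(L+z)) = 97.3×5.8×9.4/((5.8+4.65)(9.4+4.65)) = 36.131 kPa
Final effective stress: σ'_f = 48.101 + 36.131 = 84.232 kPa.
σ'_f = 84.232 ≤ σ'_p = 132 kPa, so the clay remains overconsolidated and only the recompression index applies:
S_c = C_r·H/(1+e₀)·log₁₀(σ'_f/σ'_0) = 0.063×3.1/2.23×log₁₀(84.232/48.101)
    = 0.087576 × 0.24332 = 0.02131 m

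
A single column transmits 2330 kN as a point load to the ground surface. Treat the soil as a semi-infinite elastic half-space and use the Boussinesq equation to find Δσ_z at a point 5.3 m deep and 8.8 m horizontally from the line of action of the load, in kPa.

Boussinesq vertical stress below a point load on an elastic half-space:
Δσ_z = 3P/(2πz²) · [1 + (r/z)²]^(−5/2)
r/z = 8.8/5.3 = 1.6604; [1+(r/z)²]^(−5/2) = 0.036554.
Δσ_z = 3×2330/(2π×5.3²) × 0.036554 = 39.605 × 0.036554 = 1.448 kPa

Δσ_z ≈ 1.45 kPa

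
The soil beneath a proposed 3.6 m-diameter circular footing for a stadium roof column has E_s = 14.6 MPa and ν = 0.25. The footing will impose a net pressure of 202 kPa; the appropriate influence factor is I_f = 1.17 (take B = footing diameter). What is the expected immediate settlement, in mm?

S_e ≈ 54.6 mm

Immediate (elastic) settlement: S_e = q·B·(1−ν²)/E_s · I_f.
E_s = 14.6 MPa = 14600 kPa.
S_e = 202 × 3.6 × (1 − 0.25²) / 14600 × 1.17
    = 202 × 3.6 × 0.9375 / 14600 × 1.17
    = 0.05463 m = 54.63 mm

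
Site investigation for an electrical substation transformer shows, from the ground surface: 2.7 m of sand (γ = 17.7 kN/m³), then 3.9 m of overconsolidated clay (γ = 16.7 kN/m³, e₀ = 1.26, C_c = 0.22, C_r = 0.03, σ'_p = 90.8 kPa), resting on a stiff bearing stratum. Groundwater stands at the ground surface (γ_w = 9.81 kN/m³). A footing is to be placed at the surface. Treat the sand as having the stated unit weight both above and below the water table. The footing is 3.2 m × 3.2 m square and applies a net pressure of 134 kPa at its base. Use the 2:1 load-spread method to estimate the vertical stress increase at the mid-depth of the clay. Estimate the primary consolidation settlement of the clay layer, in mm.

S_c ≈ 11.1 mm

Mid-depth of clay below the ground surface: z = 2.7 + 3.9/2 = 4.65 m.
Total vertical stress at mid-clay: σ_v = 17.7×2.7 + 16.7×1.95 = 80.355 kPa.
Pore pressure: u = 9.81×(4.65 − 0) = 45.617 kPa.
Initial effective stress: σ'_0 = σ_v − u = 80.355 − 45.617 = 34.738 kPa.
Stress increase at mid-clay by the 2:1 spreading method:
Δσ = qBL/((B+z)(L+z)) = 134×3.2×3.2/((3.2+4.65)(3.2+4.65)) = 22.267 kPa
Final effective stress: σ'_f = 34.738 + 22.267 = 57.005 kPa.
σ'_f = 57.005 ≤ σ'_p = 90.8 kPa, so the clay remains overconsolidated and only the recompression index applies:
S_c = C_r·H/(1+e₀)·log₁₀(σ'_f/σ'_0) = 0.03×3.9/2.26×log₁₀(57.005/34.738)
    = 0.051771 × 0.21511 = 0.01114 m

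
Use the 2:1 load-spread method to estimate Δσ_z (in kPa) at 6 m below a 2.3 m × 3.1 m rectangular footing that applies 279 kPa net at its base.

Δσ_z ≈ 26.3 kPa

By the 2:1 method the load spreads at 1 horizontal : 2 vertical, so at depth z the loaded area has grown by z in each plan dimension:
Δσ = qBL/((B+z)(L+z)) = 279×2.3×3.1/((2.3+6)(3.1+6)) = 26.337 kPa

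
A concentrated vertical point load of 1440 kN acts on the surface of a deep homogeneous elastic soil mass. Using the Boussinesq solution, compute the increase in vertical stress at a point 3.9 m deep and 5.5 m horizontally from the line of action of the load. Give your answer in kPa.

Δσ_z ≈ 2.93 kPa

Boussinesq vertical stress below a point load on an elastic half-space:
Δσ_z = 3P/(2πz²) · [1 + (r/z)²]^(−5/2)
r/z = 5.5/3.9 = 1.4103; [1+(r/z)²]^(−5/2) = 0.064751.
Δσ_z = 3×1440/(2π×3.9²) × 0.064751 = 45.204 × 0.064751 = 2.927 kPa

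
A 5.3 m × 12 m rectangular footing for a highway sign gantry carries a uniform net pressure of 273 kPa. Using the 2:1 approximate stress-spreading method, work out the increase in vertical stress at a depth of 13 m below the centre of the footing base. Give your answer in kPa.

By the 2:1 method the load spreads at 1 horizontal : 2 vertical, so at depth z the loaded area has grown by z in each plan dimension:
Δσ = qBL/((B+z)(L+z)) = 273×5.3×12/((5.3+13)(12+13)) = 37.951 kPa

Δσ_z ≈ 38 kPa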